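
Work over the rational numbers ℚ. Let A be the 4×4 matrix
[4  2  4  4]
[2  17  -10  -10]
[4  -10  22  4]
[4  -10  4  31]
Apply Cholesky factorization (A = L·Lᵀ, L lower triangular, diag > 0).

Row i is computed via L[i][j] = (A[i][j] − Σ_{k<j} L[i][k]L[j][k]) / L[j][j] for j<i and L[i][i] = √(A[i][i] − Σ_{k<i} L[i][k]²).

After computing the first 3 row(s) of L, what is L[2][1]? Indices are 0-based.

Step 1: L[0][0] = √(4) = 2.
  L[1][0] = (2) / L[0][0] = 1.
Step 2: L[1][1] = √(16) = 4.
  L[2][0] = (4) / L[0][0] = 2.
  L[2][1] = (-12) / L[1][1] = -3.
Step 3: L[2][2] = √(9) = 3.

L[2][1] = -3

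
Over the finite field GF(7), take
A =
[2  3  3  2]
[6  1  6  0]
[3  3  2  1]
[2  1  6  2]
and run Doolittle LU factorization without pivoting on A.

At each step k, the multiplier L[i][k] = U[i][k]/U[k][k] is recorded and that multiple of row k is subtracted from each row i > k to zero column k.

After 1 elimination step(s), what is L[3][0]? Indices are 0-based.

L[3][0] = 1

[col 0] pivot 2
  R1 -= 3*R0 → (0, 6, 4, 1)  (L[1][0] := 3)
  R2 -= 5*R0 → (0, 2, 1, 5)  (L[2][0] := 5)
  R3 -= 1*R0 → (0, 5, 3, 0)  (L[3][0] := 1)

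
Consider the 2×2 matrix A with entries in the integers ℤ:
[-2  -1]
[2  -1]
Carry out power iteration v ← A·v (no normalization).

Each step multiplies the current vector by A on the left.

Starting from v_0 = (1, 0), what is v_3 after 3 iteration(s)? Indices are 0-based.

v_3 = (2, 10)

v_0 = (1, 0).
v_1 = A·v_0 = (-2, 2).
v_2 = A·v_1 = (2, -6).
v_3 = A·v_2 = (2, 10).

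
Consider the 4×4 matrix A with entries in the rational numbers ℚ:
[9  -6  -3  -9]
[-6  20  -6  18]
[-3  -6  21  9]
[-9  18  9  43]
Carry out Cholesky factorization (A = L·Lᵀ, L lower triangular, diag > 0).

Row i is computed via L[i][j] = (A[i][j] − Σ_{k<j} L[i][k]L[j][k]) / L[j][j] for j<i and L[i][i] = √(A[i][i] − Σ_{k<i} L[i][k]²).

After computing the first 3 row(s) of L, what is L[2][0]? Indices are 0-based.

L[2][0] = -1

Step 1: L[0][0] = √(9) = 3.
  L[1][0] = (-6) / L[0][0] = -2.
Step 2: L[1][1] = √(16) = 4.
  L[2][0] = (-3) / L[0][0] = -1.
  L[2][1] = (-8) / L[1][1] = -2.
Step 3: L[2][2] = √(16) = 4.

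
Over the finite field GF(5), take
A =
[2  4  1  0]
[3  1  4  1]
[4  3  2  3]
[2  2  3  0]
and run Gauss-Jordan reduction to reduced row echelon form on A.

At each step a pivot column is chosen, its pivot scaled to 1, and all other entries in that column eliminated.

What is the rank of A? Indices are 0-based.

[1] R0 /= 2  ⇒  (1, 2, 3, 0)
     R1 -= 3·R0  ⇒  (0, 0, 0, 1)
     R2 -= 4·R0  ⇒  (0, 0, 0, 3)
     R3 -= 2·R0  ⇒  (0, 3, 2, 0)
[2] R1 <-> R3
[2] R1 /= 3  ⇒  (0, 1, 4, 0)
     R0 -= 2·R1  ⇒  (1, 0, 0, 0)
column 2 empty below row 2
[3] R2 /= 3  ⇒  (0, 0, 0, 1)
     R3 -= 1·R2  ⇒  (0, 0, 0, 0)

rank = 3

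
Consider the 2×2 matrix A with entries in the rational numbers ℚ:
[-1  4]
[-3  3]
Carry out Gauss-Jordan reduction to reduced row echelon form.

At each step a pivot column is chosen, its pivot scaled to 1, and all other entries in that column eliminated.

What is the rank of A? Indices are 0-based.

[1] R0 /= -1  ⇒  (1, -4)
     R1 -= -3·R0  ⇒  (0, -9)
[2] R1 /= -9  ⇒  (0, 1)
     R0 -= -4·R1  ⇒  (1, 0)

rank = 2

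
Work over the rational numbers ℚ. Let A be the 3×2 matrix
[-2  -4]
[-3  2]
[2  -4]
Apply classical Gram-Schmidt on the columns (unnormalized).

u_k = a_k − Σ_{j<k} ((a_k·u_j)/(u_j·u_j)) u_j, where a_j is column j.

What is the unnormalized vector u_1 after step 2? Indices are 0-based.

Step 1: u_0 = a_0 = (-2, -3, 2).
Step 2: u_1 = a_1 − (-6/17)·u_0 = (-80/17, 16/17, -56/17).

u_1 = (-80/17, 16/17, -56/17)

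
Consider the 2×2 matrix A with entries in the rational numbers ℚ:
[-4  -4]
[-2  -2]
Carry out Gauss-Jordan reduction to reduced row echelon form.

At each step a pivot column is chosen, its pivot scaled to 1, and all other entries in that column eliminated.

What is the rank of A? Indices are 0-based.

rank = 1

step 1: normalize row 0 (÷-4) = (1, 1)
  row 1: subtract -2×row0 = (0, 0)
skip col 1 (zero from row 1)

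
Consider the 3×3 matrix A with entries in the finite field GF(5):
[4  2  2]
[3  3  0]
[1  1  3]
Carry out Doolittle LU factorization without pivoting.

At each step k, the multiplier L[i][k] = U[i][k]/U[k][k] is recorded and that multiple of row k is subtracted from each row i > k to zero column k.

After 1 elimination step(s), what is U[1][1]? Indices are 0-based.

U[1][1] = 4

Step 1: pivot at (0,0) is 4.
  row1 ← row1 − (2)·row0  ⇒  L[1][0]=2, U row1=(0, 4, 1)
  row2 ← row2 − (4)·row0  ⇒  L[2][0]=4, U row2=(0, 3, 0)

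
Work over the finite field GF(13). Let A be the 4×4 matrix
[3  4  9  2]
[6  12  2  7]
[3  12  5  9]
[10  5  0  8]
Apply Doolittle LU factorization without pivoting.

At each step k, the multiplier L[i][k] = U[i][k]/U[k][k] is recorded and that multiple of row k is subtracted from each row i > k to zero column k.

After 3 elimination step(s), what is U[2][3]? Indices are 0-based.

Step 1: pivot at (0,0) is 3.
  row1 ← row1 − (2)·row0  ⇒  L[1][0]=2, U row1=(0, 4, 10, 3)
  row2 ← row2 − (1)·row0  ⇒  L[2][0]=1, U row2=(0, 8, 9, 7)
  row3 ← row3 − (12)·row0  ⇒  L[3][0]=12, U row3=(0, 9, 9, 10)
Step 2: pivot at (1,1) is 4.
  row2 ← row2 − (2)·row1  ⇒  L[2][1]=2, U row2=(0, 0, 2, 1)
  row3 ← row3 − (12)·row1  ⇒  L[3][1]=12, U row3=(0, 0, 6, 0)
Step 3: pivot at (2,2) is 2.
  row3 ← row3 − (3)·row2  ⇒  L[3][2]=3, U row3=(0, 0, 0, 10)

U[2][3] = 1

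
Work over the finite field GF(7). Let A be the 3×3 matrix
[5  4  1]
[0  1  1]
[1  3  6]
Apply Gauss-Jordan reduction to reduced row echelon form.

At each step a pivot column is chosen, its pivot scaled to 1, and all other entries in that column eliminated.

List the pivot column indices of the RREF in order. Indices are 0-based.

pivot columns: 0, 1, 2

[1] R0 /= 5  ⇒  (1, 5, 3)
     R2 -= 1·R0  ⇒  (0, 5, 3)
[2] R1 /= 1  ⇒  (0, 1, 1)
     R0 -= 5·R1  ⇒  (1, 0, 5)
     R2 -= 5·R1  ⇒  (0, 0, 5)
[3] R2 /= 5  ⇒  (0, 0, 1)
     R0 -= 5·R2  ⇒  (1, 0, 0)
     R1 -= 1·R2  ⇒  (0, 1, 0)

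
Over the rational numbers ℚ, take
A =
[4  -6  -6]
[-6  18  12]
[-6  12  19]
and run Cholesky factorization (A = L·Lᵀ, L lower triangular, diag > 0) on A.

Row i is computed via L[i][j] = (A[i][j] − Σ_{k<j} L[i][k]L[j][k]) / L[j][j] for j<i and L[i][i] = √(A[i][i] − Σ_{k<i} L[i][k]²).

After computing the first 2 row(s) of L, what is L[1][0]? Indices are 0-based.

Step 1: L[0][0] = √(4) = 2.
  L[1][0] = (-6) / L[0][0] = -3.
Step 2: L[1][1] = √(9) = 3.

L[1][0] = -3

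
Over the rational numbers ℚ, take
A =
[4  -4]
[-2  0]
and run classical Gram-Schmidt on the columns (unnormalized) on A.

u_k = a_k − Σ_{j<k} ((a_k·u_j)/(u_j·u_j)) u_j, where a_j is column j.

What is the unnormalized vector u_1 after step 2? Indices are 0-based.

u_1 = (-4/5, -8/5)

Step 1: u_0 = a_0 = (4, -2).
Step 2: u_1 = a_1 − (-4/5)·u_0 = (-4/5, -8/5).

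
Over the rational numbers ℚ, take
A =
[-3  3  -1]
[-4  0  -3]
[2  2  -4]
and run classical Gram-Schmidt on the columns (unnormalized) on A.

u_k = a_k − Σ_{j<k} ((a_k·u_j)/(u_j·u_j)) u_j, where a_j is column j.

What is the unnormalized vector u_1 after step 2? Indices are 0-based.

u_1 = (72/29, -20/29, 68/29)

Step 1: u_0 = a_0 = (-3, -4, 2).
Step 2: u_1 = a_1 − (-5/29)·u_0 = (72/29, -20/29, 68/29).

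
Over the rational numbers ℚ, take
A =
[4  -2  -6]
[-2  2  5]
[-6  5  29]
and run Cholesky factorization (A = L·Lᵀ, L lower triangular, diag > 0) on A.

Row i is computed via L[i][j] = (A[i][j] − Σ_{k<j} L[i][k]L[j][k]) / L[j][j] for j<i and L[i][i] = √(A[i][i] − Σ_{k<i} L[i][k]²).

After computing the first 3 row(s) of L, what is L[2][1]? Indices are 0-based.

L[2][1] = 2

Step 1: L[0][0] = √(4) = 2.
  L[1][0] = (-2) / L[0][0] = -1.
Step 2: L[1][1] = √(1) = 1.
  L[2][0] = (-6) / L[0][0] = -3.
  L[2][1] = (2) / L[1][1] = 2.
Step 3: L[2][2] = √(16) = 4.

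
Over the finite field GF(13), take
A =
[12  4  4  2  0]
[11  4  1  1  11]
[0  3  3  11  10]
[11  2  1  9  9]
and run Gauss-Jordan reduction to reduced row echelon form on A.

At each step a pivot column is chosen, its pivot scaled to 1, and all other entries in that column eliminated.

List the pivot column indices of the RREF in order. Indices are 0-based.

pivot(0,0)=12: scale R0 → (1, 9, 9, 11, 0)
  clear (1,0): R1 −= (11)R0 → (0, 9, 6, 10, 11)
  clear (3,0): R3 −= (11)R0 → (0, 7, 6, 5, 9)
pivot(1,1)=9: scale R1 → (0, 1, 5, 4, 7)
  clear (0,1): R0 −= (9)R1 → (1, 0, 3, 1, 2)
  clear (2,1): R2 −= (3)R1 → (0, 0, 1, 12, 2)
  clear (3,1): R3 −= (7)R1 → (0, 0, 10, 3, 12)
pivot(2,2)=1: scale R2 → (0, 0, 1, 12, 2)
  clear (0,2): R0 −= (3)R2 → (1, 0, 0, 4, 9)
  clear (1,2): R1 −= (5)R2 → (0, 1, 0, 9, 10)
  clear (3,2): R3 −= (10)R2 → (0, 0, 0, 0, 5)
col 3: no nonzero at/below row 3; advance.
pivot(3,4)=5: scale R3 → (0, 0, 0, 0, 1)
  clear (0,4): R0 −= (9)R3 → (1, 0, 0, 4, 0)
  clear (1,4): R1 −= (10)R3 → (0, 1, 0, 9, 0)
  clear (2,4): R2 −= (2)R3 → (0, 0, 1, 12, 0)

pivot columns: 0, 1, 2, 4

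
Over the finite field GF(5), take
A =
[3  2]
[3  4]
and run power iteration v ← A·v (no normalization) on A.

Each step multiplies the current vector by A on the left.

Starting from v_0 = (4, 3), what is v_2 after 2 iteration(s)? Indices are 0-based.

v_2 = (2, 0)

v_0 = (4, 3).
v_1 = A·v_0 = (3, 4).
v_2 = A·v_1 = (2, 0).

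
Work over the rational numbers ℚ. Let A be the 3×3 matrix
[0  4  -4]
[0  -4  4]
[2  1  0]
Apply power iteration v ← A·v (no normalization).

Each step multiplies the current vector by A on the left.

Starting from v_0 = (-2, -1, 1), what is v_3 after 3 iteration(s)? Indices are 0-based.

v_3 = (-176, 176, 52)

v_0 = (-2, -1, 1).
v_1 = A·v_0 = (-8, 8, -5).
v_2 = A·v_1 = (52, -52, -8).
v_3 = A·v_2 = (-176, 176, 52).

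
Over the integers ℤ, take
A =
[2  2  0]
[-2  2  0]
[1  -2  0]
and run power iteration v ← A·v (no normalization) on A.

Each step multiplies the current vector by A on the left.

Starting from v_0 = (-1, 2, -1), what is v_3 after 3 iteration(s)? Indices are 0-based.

v_0 = (-1, 2, -1).
v_1 = A·v_0 = (2, 6, -5).
v_2 = A·v_1 = (16, 8, -10).
v_3 = A·v_2 = (48, -16, 0).

v_3 = (48, -16, 0)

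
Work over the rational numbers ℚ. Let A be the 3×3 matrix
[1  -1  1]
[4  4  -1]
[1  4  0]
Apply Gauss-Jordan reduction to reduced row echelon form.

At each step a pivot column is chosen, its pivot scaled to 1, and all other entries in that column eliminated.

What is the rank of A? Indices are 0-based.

pivot(0,0)=1: scale R0 → (1, -1, 1)
  clear (1,0): R1 −= (4)R0 → (0, 8, -5)
  clear (2,0): R2 −= (1)R0 → (0, 5, -1)
pivot(1,1)=8: scale R1 → (0, 1, -5/8)
  clear (0,1): R0 −= (-1)R1 → (1, 0, 3/8)
  clear (2,1): R2 −= (5)R1 → (0, 0, 17/8)
pivot(2,2)=17/8: scale R2 → (0, 0, 1)
  clear (0,2): R0 −= (3/8)R2 → (1, 0, 0)
  clear (1,2): R1 −= (-5/8)R2 → (0, 1, 0)

rank = 3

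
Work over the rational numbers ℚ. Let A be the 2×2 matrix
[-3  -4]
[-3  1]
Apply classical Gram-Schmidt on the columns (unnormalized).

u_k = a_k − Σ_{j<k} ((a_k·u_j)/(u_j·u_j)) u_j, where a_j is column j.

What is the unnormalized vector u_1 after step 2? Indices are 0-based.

u_1 = (-5/2, 5/2)

Step 1: u_0 = a_0 = (-3, -3).
Step 2: u_1 = a_1 − (1/2)·u_0 = (-5/2, 5/2).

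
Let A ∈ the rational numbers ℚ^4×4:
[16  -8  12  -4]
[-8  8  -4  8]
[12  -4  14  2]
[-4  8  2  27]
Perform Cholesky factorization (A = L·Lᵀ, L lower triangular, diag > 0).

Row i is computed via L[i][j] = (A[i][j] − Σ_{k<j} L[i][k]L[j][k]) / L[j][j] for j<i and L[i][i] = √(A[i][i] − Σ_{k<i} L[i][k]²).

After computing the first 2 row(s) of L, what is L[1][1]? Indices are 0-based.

Step 1: L[0][0] = √(16) = 4.
  L[1][0] = (-8) / L[0][0] = -2.
Step 2: L[1][1] = √(4) = 2.

L[1][1] = 2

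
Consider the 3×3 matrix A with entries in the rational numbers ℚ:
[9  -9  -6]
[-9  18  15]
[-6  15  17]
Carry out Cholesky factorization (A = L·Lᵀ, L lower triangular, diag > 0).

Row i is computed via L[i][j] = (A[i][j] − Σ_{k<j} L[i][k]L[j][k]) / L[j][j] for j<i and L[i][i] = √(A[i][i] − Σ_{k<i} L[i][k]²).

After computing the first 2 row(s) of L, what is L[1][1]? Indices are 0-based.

Step 1: L[0][0] = √(9) = 3.
  L[1][0] = (-9) / L[0][0] = -3.
Step 2: L[1][1] = √(9) = 3.

L[1][1] = 3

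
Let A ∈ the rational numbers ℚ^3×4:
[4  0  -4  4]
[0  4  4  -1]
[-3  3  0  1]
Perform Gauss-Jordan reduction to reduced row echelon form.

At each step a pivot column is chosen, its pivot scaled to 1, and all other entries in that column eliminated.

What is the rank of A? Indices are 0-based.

rank = 3

[1] R0 /= 4  ⇒  (1, 0, -1, 1)
     R2 -= -3·R0  ⇒  (0, 3, -3, 4)
[2] R1 /= 4  ⇒  (0, 1, 1, -1/4)
     R2 -= 3·R1  ⇒  (0, 0, -6, 19/4)
[3] R2 /= -6  ⇒  (0, 0, 1, -19/24)
     R0 -= -1·R2  ⇒  (1, 0, 0, 5/24)
     R1 -= 1·R2  ⇒  (0, 1, 0, 13/24)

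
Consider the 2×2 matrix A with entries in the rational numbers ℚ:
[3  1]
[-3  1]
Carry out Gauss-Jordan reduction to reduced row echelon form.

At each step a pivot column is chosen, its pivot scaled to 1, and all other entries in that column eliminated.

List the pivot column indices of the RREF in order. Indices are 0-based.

pivot columns: 0, 1

step 1: normalize row 0 (÷3) = (1, 1/3)
  row 1: subtract -3×row0 = (0, 2)
step 2: normalize row 1 (÷2) = (0, 1)
  row 0: subtract 1/3×row1 = (1, 0)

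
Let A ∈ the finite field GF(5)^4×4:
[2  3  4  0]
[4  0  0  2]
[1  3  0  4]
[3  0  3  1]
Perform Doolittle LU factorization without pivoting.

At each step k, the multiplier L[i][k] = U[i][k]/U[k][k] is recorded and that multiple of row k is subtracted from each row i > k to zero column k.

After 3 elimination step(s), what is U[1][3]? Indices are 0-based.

k=0: U[0][0]=2
  eliminate (1,0): mult=2, new row 1: (0, 4, 2, 2); set L[1][0]=2
  eliminate (2,0): mult=3, new row 2: (0, 4, 3, 4); set L[2][0]=3
  eliminate (3,0): mult=4, new row 3: (0, 3, 2, 1); set L[3][0]=4
k=1: U[1][1]=4
  eliminate (2,1): mult=1, new row 2: (0, 0, 1, 2); set L[2][1]=1
  eliminate (3,1): mult=2, new row 3: (0, 0, 3, 2); set L[3][1]=2
k=2: U[2][2]=1
  eliminate (3,2): mult=3, new row 3: (0, 0, 0, 1); set L[3][2]=3

U[1][3] = 2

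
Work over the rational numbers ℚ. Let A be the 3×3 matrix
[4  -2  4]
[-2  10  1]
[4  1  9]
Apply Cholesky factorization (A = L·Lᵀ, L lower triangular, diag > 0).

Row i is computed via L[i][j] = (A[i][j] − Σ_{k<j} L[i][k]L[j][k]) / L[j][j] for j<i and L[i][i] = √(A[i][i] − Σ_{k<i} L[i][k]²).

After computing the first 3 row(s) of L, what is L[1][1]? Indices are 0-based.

L[1][1] = 3

Step 1: L[0][0] = √(4) = 2.
  L[1][0] = (-2) / L[0][0] = -1.
Step 2: L[1][1] = √(9) = 3.
  L[2][0] = (4) / L[0][0] = 2.
  L[2][1] = (3) / L[1][1] = 1.
Step 3: L[2][2] = √(4) = 2.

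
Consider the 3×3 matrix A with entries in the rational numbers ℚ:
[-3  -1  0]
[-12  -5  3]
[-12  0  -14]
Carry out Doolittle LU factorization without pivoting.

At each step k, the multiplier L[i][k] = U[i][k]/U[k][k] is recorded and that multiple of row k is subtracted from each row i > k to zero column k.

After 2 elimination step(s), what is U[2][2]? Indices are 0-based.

U[2][2] = -2

k=0: U[0][0]=-3
  eliminate (1,0): mult=4, new row 1: (0, -1, 3); set L[1][0]=4
  eliminate (2,0): mult=4, new row 2: (0, 4, -14); set L[2][0]=4
k=1: U[1][1]=-1
  eliminate (2,1): mult=-4, new row 2: (0, 0, -2); set L[2][1]=-4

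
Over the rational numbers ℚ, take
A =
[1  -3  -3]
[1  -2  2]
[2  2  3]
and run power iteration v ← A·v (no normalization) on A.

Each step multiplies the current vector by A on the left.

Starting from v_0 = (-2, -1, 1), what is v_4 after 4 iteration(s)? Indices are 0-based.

v_4 = (190, -48, -5)

v_0 = (-2, -1, 1).
v_1 = A·v_0 = (-2, 2, -3).
v_2 = A·v_1 = (1, -12, -9).
v_3 = A·v_2 = (64, 7, -49).
v_4 = A·v_3 = (190, -48, -5).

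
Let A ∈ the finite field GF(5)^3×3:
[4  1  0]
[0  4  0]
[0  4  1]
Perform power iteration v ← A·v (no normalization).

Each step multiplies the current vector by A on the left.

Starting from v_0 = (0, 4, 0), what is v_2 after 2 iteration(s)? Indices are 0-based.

v_0 = (0, 4, 0).
v_1 = A·v_0 = (4, 1, 1).
v_2 = A·v_1 = (2, 4, 0).

v_2 = (2, 4, 0)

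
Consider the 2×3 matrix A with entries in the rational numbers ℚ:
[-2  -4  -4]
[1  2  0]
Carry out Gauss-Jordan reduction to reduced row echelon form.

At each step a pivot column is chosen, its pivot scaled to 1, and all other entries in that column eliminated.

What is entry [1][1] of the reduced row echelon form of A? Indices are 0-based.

step 1: normalize row 0 (÷-2) = (1, 2, 2)
  row 1: subtract 1×row0 = (0, 0, -2)
skip col 1 (zero from row 1)
step 2: normalize row 1 (÷-2) = (0, 0, 1)
  row 0: subtract 2×row1 = (1, 2, 0)

M[1][1] = 0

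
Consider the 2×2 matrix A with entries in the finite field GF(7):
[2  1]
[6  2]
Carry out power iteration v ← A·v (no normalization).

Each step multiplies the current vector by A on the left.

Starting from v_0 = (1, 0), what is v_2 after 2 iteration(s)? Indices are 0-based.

v_2 = (3, 3)

v_0 = (1, 0).
v_1 = A·v_0 = (2, 6).
v_2 = A·v_1 = (3, 3).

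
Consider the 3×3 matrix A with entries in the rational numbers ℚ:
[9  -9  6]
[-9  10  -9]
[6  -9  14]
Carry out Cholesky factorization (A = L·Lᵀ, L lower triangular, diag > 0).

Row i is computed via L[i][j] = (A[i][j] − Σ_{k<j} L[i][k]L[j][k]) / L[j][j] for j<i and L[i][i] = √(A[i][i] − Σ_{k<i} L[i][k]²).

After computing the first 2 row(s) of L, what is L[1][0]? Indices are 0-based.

Step 1: L[0][0] = √(9) = 3.
  L[1][0] = (-9) / L[0][0] = -3.
Step 2: L[1][1] = √(1) = 1.

L[1][0] = -3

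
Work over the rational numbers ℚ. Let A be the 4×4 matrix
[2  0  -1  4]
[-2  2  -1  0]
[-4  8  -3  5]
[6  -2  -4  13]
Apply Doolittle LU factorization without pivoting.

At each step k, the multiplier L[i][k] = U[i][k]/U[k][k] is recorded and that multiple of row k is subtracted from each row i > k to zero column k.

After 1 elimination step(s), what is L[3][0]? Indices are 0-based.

[col 0] pivot 2
  R1 -= -1*R0 → (0, 2, -2, 4)  (L[1][0] := -1)
  R2 -= -2*R0 → (0, 8, -5, 13)  (L[2][0] := -2)
  R3 -= 3*R0 → (0, -2, -1, 1)  (L[3][0] := 3)

L[3][0] = 3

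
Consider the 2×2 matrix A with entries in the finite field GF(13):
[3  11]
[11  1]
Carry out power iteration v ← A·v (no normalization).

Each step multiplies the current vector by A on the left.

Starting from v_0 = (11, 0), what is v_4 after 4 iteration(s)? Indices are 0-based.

v_4 = (2, 2)

v_0 = (11, 0).
v_1 = A·v_0 = (7, 4).
v_2 = A·v_1 = (0, 3).
v_3 = A·v_2 = (7, 3).
v_4 = A·v_3 = (2, 2).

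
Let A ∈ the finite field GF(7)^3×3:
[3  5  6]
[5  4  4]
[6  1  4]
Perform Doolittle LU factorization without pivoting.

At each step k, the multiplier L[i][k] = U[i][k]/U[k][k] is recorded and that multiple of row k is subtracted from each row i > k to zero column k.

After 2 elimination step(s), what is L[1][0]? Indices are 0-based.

L[1][0] = 4

[col 0] pivot 3
  R1 -= 4*R0 → (0, 5, 1)  (L[1][0] := 4)
  R2 -= 2*R0 → (0, 5, 6)  (L[2][0] := 2)
[col 1] pivot 5
  R2 -= 1*R1 → (0, 0, 5)  (L[2][1] := 1)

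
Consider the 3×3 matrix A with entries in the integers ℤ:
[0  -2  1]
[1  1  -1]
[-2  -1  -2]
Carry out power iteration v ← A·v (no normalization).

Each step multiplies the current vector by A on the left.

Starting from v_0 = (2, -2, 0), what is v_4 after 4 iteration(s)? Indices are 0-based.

v_0 = (2, -2, 0).
v_1 = A·v_0 = (4, 0, -2).
v_2 = A·v_1 = (-2, 6, -4).
v_3 = A·v_2 = (-16, 8, 6).
v_4 = A·v_3 = (-10, -14, 12).

v_4 = (-10, -14, 12)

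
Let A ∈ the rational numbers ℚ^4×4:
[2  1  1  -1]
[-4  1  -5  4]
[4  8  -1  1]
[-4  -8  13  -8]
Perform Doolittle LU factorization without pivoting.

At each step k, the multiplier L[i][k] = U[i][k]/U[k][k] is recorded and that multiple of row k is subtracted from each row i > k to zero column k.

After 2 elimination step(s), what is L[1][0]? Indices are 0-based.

[col 0] pivot 2
  R1 -= -2*R0 → (0, 3, -3, 2)  (L[1][0] := -2)
  R2 -= 2*R0 → (0, 6, -3, 3)  (L[2][0] := 2)
  R3 -= -2*R0 → (0, -6, 15, -10)  (L[3][0] := -2)
[col 1] pivot 3
  R2 -= 2*R1 → (0, 0, 3, -1)  (L[2][1] := 2)
  R3 -= -2*R1 → (0, 0, 9, -6)  (L[3][1] := -2)

L[1][0] = -2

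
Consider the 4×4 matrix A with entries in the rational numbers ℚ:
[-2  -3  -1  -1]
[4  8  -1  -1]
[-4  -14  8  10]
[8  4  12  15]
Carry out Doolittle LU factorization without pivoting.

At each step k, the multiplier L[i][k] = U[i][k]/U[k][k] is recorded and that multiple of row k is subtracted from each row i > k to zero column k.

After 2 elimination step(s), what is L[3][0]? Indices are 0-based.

Step 1: pivot at (0,0) is -2.
  row1 ← row1 − (-2)·row0  ⇒  L[1][0]=-2, U row1=(0, 2, -3, -3)
  row2 ← row2 − (2)·row0  ⇒  L[2][0]=2, U row2=(0, -8, 10, 12)
  row3 ← row3 − (-4)·row0  ⇒  L[3][0]=-4, U row3=(0, -8, 8, 11)
Step 2: pivot at (1,1) is 2.
  row2 ← row2 − (-4)·row1  ⇒  L[2][1]=-4, U row2=(0, 0, -2, 0)
  row3 ← row3 − (-4)·row1  ⇒  L[3][1]=-4, U row3=(0, 0, -4, -1)

L[3][0] = -4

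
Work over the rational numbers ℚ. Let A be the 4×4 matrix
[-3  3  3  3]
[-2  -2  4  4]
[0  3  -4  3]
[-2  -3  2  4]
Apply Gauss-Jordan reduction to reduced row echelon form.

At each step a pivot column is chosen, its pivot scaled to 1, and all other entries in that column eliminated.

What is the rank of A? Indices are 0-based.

step 1: normalize row 0 (÷-3) = (1, -1, -1, -1)
  row 1: subtract -2×row0 = (0, -4, 2, 2)
  row 3: subtract -2×row0 = (0, -5, 0, 2)
step 2: normalize row 1 (÷-4) = (0, 1, -1/2, -1/2)
  row 0: subtract -1×row1 = (1, 0, -3/2, -3/2)
  row 2: subtract 3×row1 = (0, 0, -5/2, 9/2)
  row 3: subtract -5×row1 = (0, 0, -5/2, -1/2)
step 3: normalize row 2 (÷-5/2) = (0, 0, 1, -9/5)
  row 0: subtract -3/2×row2 = (1, 0, 0, -21/5)
  row 1: subtract -1/2×row2 = (0, 1, 0, -7/5)
  row 3: subtract -5/2×row2 = (0, 0, 0, -5)
step 4: normalize row 3 (÷-5) = (0, 0, 0, 1)
  row 0: subtract -21/5×row3 = (1, 0, 0, 0)
  row 1: subtract -7/5×row3 = (0, 1, 0, 0)
  row 2: subtract -9/5×row3 = (0, 0, 1, 0)

rank = 4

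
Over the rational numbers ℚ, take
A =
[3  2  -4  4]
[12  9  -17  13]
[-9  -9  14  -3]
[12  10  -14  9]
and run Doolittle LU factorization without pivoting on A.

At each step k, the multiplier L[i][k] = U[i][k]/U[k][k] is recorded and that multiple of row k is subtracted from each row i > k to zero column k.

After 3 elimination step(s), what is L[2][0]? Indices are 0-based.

L[2][0] = -3

[col 0] pivot 3
  R1 -= 4*R0 → (0, 1, -1, -3)  (L[1][0] := 4)
  R2 -= -3*R0 → (0, -3, 2, 9)  (L[2][0] := -3)
  R3 -= 4*R0 → (0, 2, 2, -7)  (L[3][0] := 4)
[col 1] pivot 1
  R2 -= -3*R1 → (0, 0, -1, 0)  (L[2][1] := -3)
  R3 -= 2*R1 → (0, 0, 4, -1)  (L[3][1] := 2)
[col 2] pivot -1
  R3 -= -4*R2 → (0, 0, 0, -1)  (L[3][2] := -4)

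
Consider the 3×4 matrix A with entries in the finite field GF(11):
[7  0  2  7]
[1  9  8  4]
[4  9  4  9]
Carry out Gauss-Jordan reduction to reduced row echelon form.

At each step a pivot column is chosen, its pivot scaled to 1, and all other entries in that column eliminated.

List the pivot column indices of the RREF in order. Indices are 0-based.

pivot columns: 0, 1, 2

step 1: normalize row 0 (÷7) = (1, 0, 5, 1)
  row 1: subtract 1×row0 = (0, 9, 3, 3)
  row 2: subtract 4×row0 = (0, 9, 6, 5)
step 2: normalize row 1 (÷9) = (0, 1, 4, 4)
  row 2: subtract 9×row1 = (0, 0, 3, 2)
step 3: normalize row 2 (÷3) = (0, 0, 1, 8)
  row 0: subtract 5×row2 = (1, 0, 0, 5)
  row 1: subtract 4×row2 = (0, 1, 0, 5)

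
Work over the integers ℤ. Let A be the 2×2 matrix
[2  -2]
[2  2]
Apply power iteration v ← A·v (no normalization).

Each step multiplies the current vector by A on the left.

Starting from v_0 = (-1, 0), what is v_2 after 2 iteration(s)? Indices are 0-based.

v_2 = (0, -8)

v_0 = (-1, 0).
v_1 = A·v_0 = (-2, -2).
v_2 = A·v_1 = (0, -8).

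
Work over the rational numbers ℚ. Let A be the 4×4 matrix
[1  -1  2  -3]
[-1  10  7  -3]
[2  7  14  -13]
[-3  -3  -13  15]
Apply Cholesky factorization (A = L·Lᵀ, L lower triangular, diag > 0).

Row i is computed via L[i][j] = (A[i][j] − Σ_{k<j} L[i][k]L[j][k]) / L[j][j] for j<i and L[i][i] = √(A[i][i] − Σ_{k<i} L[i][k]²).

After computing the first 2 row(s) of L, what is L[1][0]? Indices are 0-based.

Step 1: L[0][0] = √(1) = 1.
  L[1][0] = (-1) / L[0][0] = -1.
Step 2: L[1][1] = √(9) = 3.

L[1][0] = -1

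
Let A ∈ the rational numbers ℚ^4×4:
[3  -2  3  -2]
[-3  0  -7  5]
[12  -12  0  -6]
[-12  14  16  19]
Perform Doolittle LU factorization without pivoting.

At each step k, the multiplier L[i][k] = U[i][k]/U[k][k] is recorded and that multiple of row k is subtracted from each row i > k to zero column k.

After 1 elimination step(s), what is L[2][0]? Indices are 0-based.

[col 0] pivot 3
  R1 -= -1*R0 → (0, -2, -4, 3)  (L[1][0] := -1)
  R2 -= 4*R0 → (0, -4, -12, 2)  (L[2][0] := 4)
  R3 -= -4*R0 → (0, 6, 28, 11)  (L[3][0] := -4)

L[2][0] = 4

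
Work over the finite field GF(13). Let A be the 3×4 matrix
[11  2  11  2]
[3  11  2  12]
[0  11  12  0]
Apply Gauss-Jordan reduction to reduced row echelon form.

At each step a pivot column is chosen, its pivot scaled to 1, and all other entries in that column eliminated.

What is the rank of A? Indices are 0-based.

[1] R0 /= 11  ⇒  (1, 12, 1, 12)
     R1 -= 3·R0  ⇒  (0, 1, 12, 2)
[2] R1 /= 1  ⇒  (0, 1, 12, 2)
     R0 -= 12·R1  ⇒  (1, 0, 0, 1)
     R2 -= 11·R1  ⇒  (0, 0, 10, 4)
[3] R2 /= 10  ⇒  (0, 0, 1, 3)
     R1 -= 12·R2  ⇒  (0, 1, 0, 5)

rank = 3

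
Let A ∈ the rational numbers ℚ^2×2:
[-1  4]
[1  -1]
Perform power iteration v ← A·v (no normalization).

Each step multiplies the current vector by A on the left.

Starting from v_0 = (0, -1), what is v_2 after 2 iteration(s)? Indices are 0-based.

v_2 = (8, -5)

v_0 = (0, -1).
v_1 = A·v_0 = (-4, 1).
v_2 = A·v_1 = (8, -5).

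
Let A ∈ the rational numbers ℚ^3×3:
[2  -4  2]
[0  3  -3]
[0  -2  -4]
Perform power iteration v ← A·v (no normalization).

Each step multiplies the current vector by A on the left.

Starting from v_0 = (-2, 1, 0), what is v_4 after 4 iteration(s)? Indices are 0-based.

v_0 = (-2, 1, 0).
v_1 = A·v_0 = (-8, 3, -2).
v_2 = A·v_1 = (-32, 15, 2).
v_3 = A·v_2 = (-120, 39, -38).
v_4 = A·v_3 = (-472, 231, 74).

v_4 = (-472, 231, 74)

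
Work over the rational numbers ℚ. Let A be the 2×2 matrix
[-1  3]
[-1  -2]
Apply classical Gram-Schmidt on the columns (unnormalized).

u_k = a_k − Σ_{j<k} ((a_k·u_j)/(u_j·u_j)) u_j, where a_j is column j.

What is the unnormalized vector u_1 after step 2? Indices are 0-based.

Step 1: u_0 = a_0 = (-1, -1).
Step 2: u_1 = a_1 − (-1/2)·u_0 = (5/2, -5/2).

u_1 = (5/2, -5/2)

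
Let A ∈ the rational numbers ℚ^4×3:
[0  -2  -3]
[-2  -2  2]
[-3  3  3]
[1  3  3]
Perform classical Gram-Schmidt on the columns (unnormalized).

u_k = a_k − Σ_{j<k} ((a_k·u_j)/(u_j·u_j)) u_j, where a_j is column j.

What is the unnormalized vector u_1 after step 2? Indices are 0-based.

Step 1: u_0 = a_0 = (0, -2, -3, 1).
Step 2: u_1 = a_1 − (-1/7)·u_0 = (-2, -16/7, 18/7, 22/7).

u_1 = (-2, -16/7, 18/7, 22/7)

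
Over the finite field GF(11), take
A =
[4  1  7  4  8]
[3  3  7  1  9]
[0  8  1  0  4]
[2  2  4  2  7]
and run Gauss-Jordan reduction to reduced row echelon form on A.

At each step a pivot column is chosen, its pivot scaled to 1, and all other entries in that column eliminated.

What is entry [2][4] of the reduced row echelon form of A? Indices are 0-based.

pivot(0,0)=4: scale R0 → (1, 3, 10, 1, 2)
  clear (1,0): R1 −= (3)R0 → (0, 5, 10, 9, 3)
  clear (3,0): R3 −= (2)R0 → (0, 7, 6, 0, 3)
pivot(1,1)=5: scale R1 → (0, 1, 2, 4, 5)
  clear (0,1): R0 −= (3)R1 → (1, 0, 4, 0, 9)
  clear (2,1): R2 −= (8)R1 → (0, 0, 7, 1, 8)
  clear (3,1): R3 −= (7)R1 → (0, 0, 3, 5, 1)
pivot(2,2)=7: scale R2 → (0, 0, 1, 8, 9)
  clear (0,2): R0 −= (4)R2 → (1, 0, 0, 1, 6)
  clear (1,2): R1 −= (2)R2 → (0, 1, 0, 10, 9)
  clear (3,2): R3 −= (3)R2 → (0, 0, 0, 3, 7)
pivot(3,3)=3: scale R3 → (0, 0, 0, 1, 6)
  clear (0,3): R0 −= (1)R3 → (1, 0, 0, 0, 0)
  clear (1,3): R1 −= (10)R3 → (0, 1, 0, 0, 4)
  clear (2,3): R2 −= (8)R3 → (0, 0, 1, 0, 5)

M[2][4] = 5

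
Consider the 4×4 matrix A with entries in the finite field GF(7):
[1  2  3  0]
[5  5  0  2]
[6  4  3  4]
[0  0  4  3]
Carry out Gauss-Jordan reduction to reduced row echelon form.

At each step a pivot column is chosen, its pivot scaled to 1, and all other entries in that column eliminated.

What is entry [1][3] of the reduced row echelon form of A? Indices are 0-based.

M[1][3] = 4

[1] R0 /= 1  ⇒  (1, 2, 3, 0)
     R1 -= 5·R0  ⇒  (0, 2, 6, 2)
     R2 -= 6·R0  ⇒  (0, 6, 6, 4)
[2] R1 /= 2  ⇒  (0, 1, 3, 1)
     R0 -= 2·R1  ⇒  (1, 0, 4, 5)
     R2 -= 6·R1  ⇒  (0, 0, 2, 5)
[3] R2 /= 2  ⇒  (0, 0, 1, 6)
     R0 -= 4·R2  ⇒  (1, 0, 0, 2)
     R1 -= 3·R2  ⇒  (0, 1, 0, 4)
     R3 -= 4·R2  ⇒  (0, 0, 0, 0)
column 3 empty below row 3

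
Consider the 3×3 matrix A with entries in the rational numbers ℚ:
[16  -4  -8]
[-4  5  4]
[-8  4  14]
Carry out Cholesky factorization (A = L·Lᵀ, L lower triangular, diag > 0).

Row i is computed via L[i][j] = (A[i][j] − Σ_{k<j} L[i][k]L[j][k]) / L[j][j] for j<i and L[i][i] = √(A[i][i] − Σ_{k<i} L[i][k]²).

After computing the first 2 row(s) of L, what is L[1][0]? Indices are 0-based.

L[1][0] = -1

Step 1: L[0][0] = √(16) = 4.
  L[1][0] = (-4) / L[0][0] = -1.
Step 2: L[1][1] = √(4) = 2.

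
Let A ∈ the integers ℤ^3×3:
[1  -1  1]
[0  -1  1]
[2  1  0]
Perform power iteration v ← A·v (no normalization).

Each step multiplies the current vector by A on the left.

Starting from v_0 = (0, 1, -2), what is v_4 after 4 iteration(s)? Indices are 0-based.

v_4 = (7, 19, -37)

v_0 = (0, 1, -2).
v_1 = A·v_0 = (-3, -3, 1).
v_2 = A·v_1 = (1, 4, -9).
v_3 = A·v_2 = (-12, -13, 6).
v_4 = A·v_3 = (7, 19, -37).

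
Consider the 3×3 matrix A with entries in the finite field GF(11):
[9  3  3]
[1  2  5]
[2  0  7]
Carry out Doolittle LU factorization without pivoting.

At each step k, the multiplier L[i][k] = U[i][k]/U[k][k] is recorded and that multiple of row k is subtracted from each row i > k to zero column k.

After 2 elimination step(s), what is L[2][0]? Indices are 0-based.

k=0: U[0][0]=9
  eliminate (1,0): mult=5, new row 1: (0, 9, 1); set L[1][0]=5
  eliminate (2,0): mult=10, new row 2: (0, 3, 10); set L[2][0]=10
k=1: U[1][1]=9
  eliminate (2,1): mult=4, new row 2: (0, 0, 6); set L[2][1]=4

L[2][0] = 10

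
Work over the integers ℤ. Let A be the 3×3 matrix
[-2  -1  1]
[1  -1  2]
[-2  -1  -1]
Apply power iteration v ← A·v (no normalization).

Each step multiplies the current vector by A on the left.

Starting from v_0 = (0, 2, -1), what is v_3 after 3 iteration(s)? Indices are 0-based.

v_0 = (0, 2, -1).
v_1 = A·v_0 = (-3, -4, -1).
v_2 = A·v_1 = (9, -1, 11).
v_3 = A·v_2 = (-6, 32, -28).

v_3 = (-6, 32, -28)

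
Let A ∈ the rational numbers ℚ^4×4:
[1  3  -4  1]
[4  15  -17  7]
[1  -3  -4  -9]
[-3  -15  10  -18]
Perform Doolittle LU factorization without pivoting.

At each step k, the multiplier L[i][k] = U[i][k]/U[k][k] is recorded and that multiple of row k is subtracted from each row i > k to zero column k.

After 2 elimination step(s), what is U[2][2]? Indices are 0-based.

U[2][2] = -2

Step 1: pivot at (0,0) is 1.
  row1 ← row1 − (4)·row0  ⇒  L[1][0]=4, U row1=(0, 3, -1, 3)
  row2 ← row2 − (1)·row0  ⇒  L[2][0]=1, U row2=(0, -6, 0, -10)
  row3 ← row3 − (-3)·row0  ⇒  L[3][0]=-3, U row3=(0, -6, -2, -15)
Step 2: pivot at (1,1) is 3.
  row2 ← row2 − (-2)·row1  ⇒  L[2][1]=-2, U row2=(0, 0, -2, -4)
  row3 ← row3 − (-2)·row1  ⇒  L[3][1]=-2, U row3=(0, 0, -4, -9)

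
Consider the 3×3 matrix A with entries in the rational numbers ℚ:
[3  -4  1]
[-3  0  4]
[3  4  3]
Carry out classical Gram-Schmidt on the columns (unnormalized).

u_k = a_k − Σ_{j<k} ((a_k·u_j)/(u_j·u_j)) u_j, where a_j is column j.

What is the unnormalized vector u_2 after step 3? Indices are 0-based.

u_2 = (2, 4, 2)

Step 1: u_0 = a_0 = (3, -3, 3).
Step 2: u_1 = a_1 − (0)·u_0 = (-4, 0, 4).
Step 3: u_2 = a_2 − (0)·u_0 − (1/4)·u_1 = (2, 4, 2).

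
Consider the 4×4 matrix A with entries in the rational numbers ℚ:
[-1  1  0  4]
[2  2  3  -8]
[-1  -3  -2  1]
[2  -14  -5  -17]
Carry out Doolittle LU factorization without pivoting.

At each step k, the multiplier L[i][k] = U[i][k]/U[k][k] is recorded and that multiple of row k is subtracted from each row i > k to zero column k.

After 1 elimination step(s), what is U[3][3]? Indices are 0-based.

U[3][3] = -9

[col 0] pivot -1
  R1 -= -2*R0 → (0, 4, 3, 0)  (L[1][0] := -2)
  R2 -= 1*R0 → (0, -4, -2, -3)  (L[2][0] := 1)
  R3 -= -2*R0 → (0, -12, -5, -9)  (L[3][0] := -2)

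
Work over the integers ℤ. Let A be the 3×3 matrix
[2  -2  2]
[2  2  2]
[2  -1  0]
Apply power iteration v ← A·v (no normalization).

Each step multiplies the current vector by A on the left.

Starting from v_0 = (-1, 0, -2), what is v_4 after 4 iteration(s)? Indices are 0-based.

v_4 = (264, -40, 148)

v_0 = (-1, 0, -2).
v_1 = A·v_0 = (-6, -6, -2).
v_2 = A·v_1 = (-4, -28, -6).
v_3 = A·v_2 = (36, -76, 20).
v_4 = A·v_3 = (264, -40, 148).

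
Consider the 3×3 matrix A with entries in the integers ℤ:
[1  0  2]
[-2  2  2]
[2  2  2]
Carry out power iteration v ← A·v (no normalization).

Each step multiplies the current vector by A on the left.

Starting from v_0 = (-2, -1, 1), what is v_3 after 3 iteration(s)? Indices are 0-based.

v_3 = (-8, 16, -16)

v_0 = (-2, -1, 1).
v_1 = A·v_0 = (0, 4, -4).
v_2 = A·v_1 = (-8, 0, 0).
v_3 = A·v_2 = (-8, 16, -16).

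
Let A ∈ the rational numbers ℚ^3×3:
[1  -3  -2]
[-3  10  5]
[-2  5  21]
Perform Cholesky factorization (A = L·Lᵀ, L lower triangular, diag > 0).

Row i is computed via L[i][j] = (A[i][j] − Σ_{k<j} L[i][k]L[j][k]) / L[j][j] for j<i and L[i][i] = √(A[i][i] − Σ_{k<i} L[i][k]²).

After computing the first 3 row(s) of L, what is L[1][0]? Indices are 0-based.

L[1][0] = -3

Step 1: L[0][0] = √(1) = 1.
  L[1][0] = (-3) / L[0][0] = -3.
Step 2: L[1][1] = √(1) = 1.
  L[2][0] = (-2) / L[0][0] = -2.
  L[2][1] = (-1) / L[1][1] = -1.
Step 3: L[2][2] = √(16) = 4.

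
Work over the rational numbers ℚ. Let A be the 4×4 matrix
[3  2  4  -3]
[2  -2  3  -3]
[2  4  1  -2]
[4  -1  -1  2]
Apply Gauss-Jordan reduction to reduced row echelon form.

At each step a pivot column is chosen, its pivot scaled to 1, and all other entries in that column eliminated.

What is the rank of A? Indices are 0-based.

[1] R0 /= 3  ⇒  (1, 2/3, 4/3, -1)
     R1 -= 2·R0  ⇒  (0, -10/3, 1/3, -1)
     R2 -= 2·R0  ⇒  (0, 8/3, -5/3, 0)
     R3 -= 4·R0  ⇒  (0, -11/3, -19/3, 6)
[2] R1 /= -10/3  ⇒  (0, 1, -1/10, 3/10)
     R0 -= 2/3·R1  ⇒  (1, 0, 7/5, -6/5)
     R2 -= 8/3·R1  ⇒  (0, 0, -7/5, -4/5)
     R3 -= -11/3·R1  ⇒  (0, 0, -67/10, 71/10)
[3] R2 /= -7/5  ⇒  (0, 0, 1, 4/7)
     R0 -= 7/5·R2  ⇒  (1, 0, 0, -2)
     R1 -= -1/10·R2  ⇒  (0, 1, 0, 5/14)
     R3 -= -67/10·R2  ⇒  (0, 0, 0, 153/14)
[4] R3 /= 153/14  ⇒  (0, 0, 0, 1)
     R0 -= -2·R3  ⇒  (1, 0, 0, 0)
     R1 -= 5/14·R3  ⇒  (0, 1, 0, 0)
     R2 -= 4/7·R3  ⇒  (0, 0, 1, 0)

rank = 4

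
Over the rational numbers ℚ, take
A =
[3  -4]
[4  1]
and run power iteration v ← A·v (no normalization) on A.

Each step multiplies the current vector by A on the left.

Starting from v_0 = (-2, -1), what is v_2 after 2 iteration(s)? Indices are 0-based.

v_0 = (-2, -1).
v_1 = A·v_0 = (-2, -9).
v_2 = A·v_1 = (30, -17).

v_2 = (30, -17)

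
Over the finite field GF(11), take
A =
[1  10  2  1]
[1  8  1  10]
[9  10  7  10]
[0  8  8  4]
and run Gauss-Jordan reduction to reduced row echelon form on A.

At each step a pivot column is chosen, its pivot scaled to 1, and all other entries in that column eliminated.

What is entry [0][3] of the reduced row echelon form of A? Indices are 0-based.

M[0][3] = 10

step 1: normalize row 0 (÷1) = (1, 10, 2, 1)
  row 1: subtract 1×row0 = (0, 9, 10, 9)
  row 2: subtract 9×row0 = (0, 8, 0, 1)
step 2: normalize row 1 (÷9) = (0, 1, 6, 1)
  row 0: subtract 10×row1 = (1, 0, 8, 2)
  row 2: subtract 8×row1 = (0, 0, 7, 4)
  row 3: subtract 8×row1 = (0, 0, 4, 7)
step 3: normalize row 2 (÷7) = (0, 0, 1, 10)
  row 0: subtract 8×row2 = (1, 0, 0, 10)
  row 1: subtract 6×row2 = (0, 1, 0, 7)
  row 3: subtract 4×row2 = (0, 0, 0, 0)
skip col 3 (zero from row 3)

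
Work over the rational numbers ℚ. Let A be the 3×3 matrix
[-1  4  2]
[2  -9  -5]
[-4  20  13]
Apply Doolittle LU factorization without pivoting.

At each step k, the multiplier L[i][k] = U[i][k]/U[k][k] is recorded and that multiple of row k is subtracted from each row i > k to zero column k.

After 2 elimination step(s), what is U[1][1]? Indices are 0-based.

U[1][1] = -1

[col 0] pivot -1
  R1 -= -2*R0 → (0, -1, -1)  (L[1][0] := -2)
  R2 -= 4*R0 → (0, 4, 5)  (L[2][0] := 4)
[col 1] pivot -1
  R2 -= -4*R1 → (0, 0, 1)  (L[2][1] := -4)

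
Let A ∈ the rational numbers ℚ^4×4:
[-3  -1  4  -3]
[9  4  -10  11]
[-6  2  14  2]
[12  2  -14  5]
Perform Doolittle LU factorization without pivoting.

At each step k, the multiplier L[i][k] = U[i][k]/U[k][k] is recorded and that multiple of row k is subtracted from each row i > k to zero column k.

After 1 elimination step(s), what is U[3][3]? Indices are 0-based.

k=0: U[0][0]=-3
  eliminate (1,0): mult=-3, new row 1: (0, 1, 2, 2); set L[1][0]=-3
  eliminate (2,0): mult=2, new row 2: (0, 4, 6, 8); set L[2][0]=2
  eliminate (3,0): mult=-4, new row 3: (0, -2, 2, -7); set L[3][0]=-4

U[3][3] = -7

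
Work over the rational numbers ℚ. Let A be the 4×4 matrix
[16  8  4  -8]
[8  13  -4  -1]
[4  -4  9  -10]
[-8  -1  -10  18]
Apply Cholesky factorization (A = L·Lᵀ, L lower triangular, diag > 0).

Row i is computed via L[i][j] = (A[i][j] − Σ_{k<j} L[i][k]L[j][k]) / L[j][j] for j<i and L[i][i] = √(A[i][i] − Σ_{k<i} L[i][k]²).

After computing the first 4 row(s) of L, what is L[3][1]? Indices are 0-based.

Step 1: L[0][0] = √(16) = 4.
  L[1][0] = (8) / L[0][0] = 2.
Step 2: L[1][1] = √(9) = 3.
  L[2][0] = (4) / L[0][0] = 1.
  L[2][1] = (-6) / L[1][1] = -2.
Step 3: L[2][2] = √(4) = 2.
  L[3][0] = (-8) / L[0][0] = -2.
  L[3][1] = (3) / L[1][1] = 1.
  L[3][2] = (-6) / L[2][2] = -3.
Step 4: L[3][3] = √(4) = 2.

L[3][1] = 1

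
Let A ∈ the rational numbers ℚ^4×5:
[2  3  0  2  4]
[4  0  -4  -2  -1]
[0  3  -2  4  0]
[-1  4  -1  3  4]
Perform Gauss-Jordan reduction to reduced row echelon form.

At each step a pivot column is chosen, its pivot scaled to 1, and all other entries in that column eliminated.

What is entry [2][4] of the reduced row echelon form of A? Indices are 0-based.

step 1: normalize row 0 (÷2) = (1, 3/2, 0, 1, 2)
  row 1: subtract 4×row0 = (0, -6, -4, -6, -9)
  row 3: subtract -1×row0 = (0, 11/2, -1, 4, 6)
step 2: normalize row 1 (÷-6) = (0, 1, 2/3, 1, 3/2)
  row 0: subtract 3/2×row1 = (1, 0, -1, -1/2, -1/4)
  row 2: subtract 3×row1 = (0, 0, -4, 1, -9/2)
  row 3: subtract 11/2×row1 = (0, 0, -14/3, -3/2, -9/4)
step 3: normalize row 2 (÷-4) = (0, 0, 1, -1/4, 9/8)
  row 0: subtract -1×row2 = (1, 0, 0, -3/4, 7/8)
  row 1: subtract 2/3×row2 = (0, 1, 0, 7/6, 3/4)
  row 3: subtract -14/3×row2 = (0, 0, 0, -8/3, 3)
step 4: normalize row 3 (÷-8/3) = (0, 0, 0, 1, -9/8)
  row 0: subtract -3/4×row3 = (1, 0, 0, 0, 1/32)
  row 1: subtract 7/6×row3 = (0, 1, 0, 0, 33/16)
  row 2: subtract -1/4×row3 = (0, 0, 1, 0, 27/32)

M[2][4] = 27/32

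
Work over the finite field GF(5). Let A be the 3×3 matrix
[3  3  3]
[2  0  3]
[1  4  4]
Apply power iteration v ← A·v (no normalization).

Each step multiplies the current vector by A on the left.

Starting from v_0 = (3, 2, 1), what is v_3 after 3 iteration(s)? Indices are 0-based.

v_0 = (3, 2, 1).
v_1 = A·v_0 = (3, 4, 0).
v_2 = A·v_1 = (1, 1, 4).
v_3 = A·v_2 = (3, 4, 1).

v_3 = (3, 4, 1)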